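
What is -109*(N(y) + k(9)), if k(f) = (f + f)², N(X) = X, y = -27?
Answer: -32373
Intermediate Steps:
k(f) = 4*f² (k(f) = (2*f)² = 4*f²)
-109*(N(y) + k(9)) = -109*(-27 + 4*9²) = -109*(-27 + 4*81) = -109*(-27 + 324) = -109*297 = -32373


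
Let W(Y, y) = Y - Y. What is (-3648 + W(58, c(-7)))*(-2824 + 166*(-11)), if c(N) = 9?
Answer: 16963200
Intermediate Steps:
W(Y, y) = 0
(-3648 + W(58, c(-7)))*(-2824 + 166*(-11)) = (-3648 + 0)*(-2824 + 166*(-11)) = -3648*(-2824 - 1826) = -3648*(-4650) = 16963200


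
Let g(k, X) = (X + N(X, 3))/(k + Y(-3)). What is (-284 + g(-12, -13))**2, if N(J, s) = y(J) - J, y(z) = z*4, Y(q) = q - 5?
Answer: 1979649/25 ≈ 79186.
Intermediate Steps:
Y(q) = -5 + q
y(z) = 4*z
N(J, s) = 3*J (N(J, s) = 4*J - J = 3*J)
g(k, X) = 4*X/(-8 + k) (g(k, X) = (X + 3*X)/(k + (-5 - 3)) = (4*X)/(k - 8) = (4*X)/(-8 + k) = 4*X/(-8 + k))
(-284 + g(-12, -13))**2 = (-284 + 4*(-13)/(-8 - 12))**2 = (-284 + 4*(-13)/(-20))**2 = (-284 + 4*(-13)*(-1/20))**2 = (-284 + 13/5)**2 = (-1407/5)**2 = 1979649/25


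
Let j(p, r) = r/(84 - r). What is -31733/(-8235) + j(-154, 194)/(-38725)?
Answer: 13517624434/3507904125 ≈ 3.8535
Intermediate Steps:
-31733/(-8235) + j(-154, 194)/(-38725) = -31733/(-8235) - 1*194/(-84 + 194)/(-38725) = -31733*(-1/8235) - 1*194/110*(-1/38725) = 31733/8235 - 1*194*1/110*(-1/38725) = 31733/8235 - 97/55*(-1/38725) = 31733/8235 + 97/2129875 = 13517624434/3507904125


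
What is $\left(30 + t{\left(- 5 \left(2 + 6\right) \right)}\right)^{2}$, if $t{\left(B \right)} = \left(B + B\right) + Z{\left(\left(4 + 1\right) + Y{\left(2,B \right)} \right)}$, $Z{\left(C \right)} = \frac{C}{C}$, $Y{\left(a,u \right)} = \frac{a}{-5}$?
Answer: $2401$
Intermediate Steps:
$Y{\left(a,u \right)} = - \frac{a}{5}$ ($Y{\left(a,u \right)} = a \left(- \frac{1}{5}\right) = - \frac{a}{5}$)
$Z{\left(C \right)} = 1$
$t{\left(B \right)} = 1 + 2 B$ ($t{\left(B \right)} = \left(B + B\right) + 1 = 2 B + 1 = 1 + 2 B$)
$\left(30 + t{\left(- 5 \left(2 + 6\right) \right)}\right)^{2} = \left(30 + \left(1 + 2 \left(- 5 \left(2 + 6\right)\right)\right)\right)^{2} = \left(30 + \left(1 + 2 \left(\left(-5\right) 8\right)\right)\right)^{2} = \left(30 + \left(1 + 2 \left(-40\right)\right)\right)^{2} = \left(30 + \left(1 - 80\right)\right)^{2} = \left(30 - 79\right)^{2} = \left(-49\right)^{2} = 2401$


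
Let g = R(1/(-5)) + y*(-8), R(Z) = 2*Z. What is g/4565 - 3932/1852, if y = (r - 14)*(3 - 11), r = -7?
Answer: -25549261/10567975 ≈ -2.4176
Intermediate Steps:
y = 168 (y = (-7 - 14)*(3 - 11) = -21*(-8) = 168)
g = -6722/5 (g = 2/(-5) + 168*(-8) = 2*(-1/5) - 1344 = -2/5 - 1344 = -6722/5 ≈ -1344.4)
g/4565 - 3932/1852 = -6722/5/4565 - 3932/1852 = -6722/5*1/4565 - 3932*1/1852 = -6722/22825 - 983/463 = -25549261/10567975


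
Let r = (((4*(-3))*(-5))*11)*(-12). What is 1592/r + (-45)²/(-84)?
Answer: -336911/13860 ≈ -24.308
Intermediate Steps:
r = -7920 (r = (-12*(-5)*11)*(-12) = (60*11)*(-12) = 660*(-12) = -7920)
1592/r + (-45)²/(-84) = 1592/(-7920) + (-45)²/(-84) = 1592*(-1/7920) + 2025*(-1/84) = -199/990 - 675/28 = -336911/13860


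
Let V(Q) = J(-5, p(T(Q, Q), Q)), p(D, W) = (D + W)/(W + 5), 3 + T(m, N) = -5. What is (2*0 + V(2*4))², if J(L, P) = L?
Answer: 25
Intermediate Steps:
T(m, N) = -8 (T(m, N) = -3 - 5 = -8)
p(D, W) = (D + W)/(5 + W)
V(Q) = -5
(2*0 + V(2*4))² = (2*0 - 5)² = (0 - 5)² = (-5)² = 25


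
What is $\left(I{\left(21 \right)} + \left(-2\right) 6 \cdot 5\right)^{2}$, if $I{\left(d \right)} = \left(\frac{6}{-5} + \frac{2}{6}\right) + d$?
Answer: $\frac{357604}{225} \approx 1589.4$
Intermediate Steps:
$I{\left(d \right)} = - \frac{13}{15} + d$ ($I{\left(d \right)} = \left(6 \left(- \frac{1}{5}\right) + 2 \cdot \frac{1}{6}\right) + d = \left(- \frac{6}{5} + \frac{1}{3}\right) + d = - \frac{13}{15} + d$)
$\left(I{\left(21 \right)} + \left(-2\right) 6 \cdot 5\right)^{2} = \left(\left(- \frac{13}{15} + 21\right) + \left(-2\right) 6 \cdot 5\right)^{2} = \left(\frac{302}{15} - 60\right)^{2} = \left(- \frac{598}{15}\right)^{2} = \frac{357604}{225}$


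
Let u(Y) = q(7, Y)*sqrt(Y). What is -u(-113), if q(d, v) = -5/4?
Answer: 5*I*sqrt(113)/4 ≈ 13.288*I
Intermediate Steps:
q(d, v) = -5/4 (q(d, v) = -5*1/4 = -5/4)
u(Y) = -5*sqrt(Y)/4
-u(-113) = -(-5)*sqrt(-113)/4 = -(-5)*I*sqrt(113)/4 = 5*I*sqrt(113)/4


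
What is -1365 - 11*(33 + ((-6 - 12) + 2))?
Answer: -1552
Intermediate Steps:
-1365 - 11*(33 + ((-6 - 12) + 2)) = -1365 - 11*(33 + (-18 + 2)) = -1365 - 11*(33 - 16) = -1365 - 11*17 = -1365 - 187 = -1552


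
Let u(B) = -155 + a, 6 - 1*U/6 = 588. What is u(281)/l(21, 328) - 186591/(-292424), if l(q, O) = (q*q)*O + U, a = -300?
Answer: 6551346569/10319350536 ≈ 0.63486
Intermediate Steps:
U = -3492 (U = 36 - 6*588 = 36 - 3528 = -3492)
l(q, O) = -3492 + O*q² (l(q, O) = (q*q)*O - 3492 = q²*O - 3492 = O*q² - 3492 = -3492 + O*q²)
u(B) = -455 (u(B) = -155 - 300 = -455)
u(281)/l(21, 328) - 186591/(-292424) = -455/(-3492 + 328*21²) - 186591/(-292424) = -455/(-3492 + 328*441) - 186591*(-1/292424) = -455/(-3492 + 144648) + 186591/292424 = -455/141156 + 186591/292424 = 6551346569/10319350536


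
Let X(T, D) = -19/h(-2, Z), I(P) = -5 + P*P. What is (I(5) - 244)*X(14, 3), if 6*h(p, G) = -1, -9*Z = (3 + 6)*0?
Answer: -25536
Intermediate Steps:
I(P) = -5 + P²
Z = 0 (Z = -(3 + 6)*0/9 = -0 = -⅑*0 = 0)
h(p, G) = -⅙ (h(p, G) = (⅙)*(-1) = -⅙)
X(T, D) = 114 (X(T, D) = -19/(-⅙) = -19*(-6) = 114)
(I(5) - 244)*X(14, 3) = ((-5 + 5²) - 244)*114 = ((-5 + 25) - 244)*114 = (20 - 244)*114 = -224*114 = -25536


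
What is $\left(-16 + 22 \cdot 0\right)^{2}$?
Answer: $256$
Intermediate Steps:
$\left(-16 + 22 \cdot 0\right)^{2} = \left(-16 + 0\right)^{2} = \left(-16\right)^{2} = 256$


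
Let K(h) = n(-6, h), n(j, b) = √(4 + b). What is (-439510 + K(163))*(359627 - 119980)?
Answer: -105327252970 + 239647*√167 ≈ -1.0532e+11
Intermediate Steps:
K(h) = √(4 + h)
(-439510 + K(163))*(359627 - 119980) = (-439510 + √(4 + 163))*(359627 - 119980) = (-439510 + √167)*239647 = -105327252970 + 239647*√167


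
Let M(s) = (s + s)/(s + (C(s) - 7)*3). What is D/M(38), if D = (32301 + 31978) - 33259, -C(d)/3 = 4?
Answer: -7755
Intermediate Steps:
C(d) = -12 (C(d) = -3*4 = -12)
M(s) = 2*s/(-57 + s) (M(s) = (s + s)/(s + (-12 - 7)*3) = (2*s)/(s - 19*3) = (2*s)/(s - 57) = (2*s)/(-57 + s) = 2*s/(-57 + s))
D = 31020 (D = 64279 - 33259 = 31020)
D/M(38) = 31020/((2*38/(-57 + 38))) = 31020/((2*38/(-19))) = 31020/((2*38*(-1/19))) = 31020/(-4) = 31020*(-¼) = -7755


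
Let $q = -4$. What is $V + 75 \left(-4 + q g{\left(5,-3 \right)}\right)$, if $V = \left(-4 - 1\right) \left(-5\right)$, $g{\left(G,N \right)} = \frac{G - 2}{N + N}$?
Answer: $-125$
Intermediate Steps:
$g{\left(G,N \right)} = \frac{-2 + G}{2 N}$
$V = 25$ ($V = \left(-5\right) \left(-5\right) = 25$)
$V + 75 \left(-4 + q g{\left(5,-3 \right)}\right) = 25 + 75 \left(-4 - 4 \frac{-2 + 5}{2 \left(-3\right)}\right) = 25 + 75 \left(-4 - 4 \cdot \frac{1}{2} \left(- \frac{1}{3}\right) 3\right) = 25 + 75 \left(-4 - -2\right) = 25 + 75 \left(-4 + 2\right) = 25 + 75 \left(-2\right) = 25 - 150 = -125$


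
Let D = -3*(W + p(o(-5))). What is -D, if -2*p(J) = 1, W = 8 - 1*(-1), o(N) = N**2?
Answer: 51/2 ≈ 25.500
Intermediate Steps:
W = 9 (W = 8 + 1 = 9)
p(J) = -1/2 (p(J) = -1/2*1 = -1/2)
D = -51/2 (D = -3*(9 - 1/2) = -3*17/2 = -51/2 ≈ -25.500)
-D = -1*(-51/2) = 51/2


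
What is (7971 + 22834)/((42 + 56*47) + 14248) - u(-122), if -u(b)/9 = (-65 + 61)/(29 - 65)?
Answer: 47727/16922 ≈ 2.8204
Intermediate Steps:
u(b) = -1 (u(b) = -9*(-65 + 61)/(29 - 65) = -(-36)/(-36) = -(-36)*(-1)/36 = -9*⅑ = -1)
(7971 + 22834)/((42 + 56*47) + 14248) - u(-122) = (7971 + 22834)/((42 + 56*47) + 14248) - 1*(-1) = 30805/((42 + 2632) + 14248) + 1 = 30805/(2674 + 14248) + 1 = 30805/16922 + 1 = 47727/16922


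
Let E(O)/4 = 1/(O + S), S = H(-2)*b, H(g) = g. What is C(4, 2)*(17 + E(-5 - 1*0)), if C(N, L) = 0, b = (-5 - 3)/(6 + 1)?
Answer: 0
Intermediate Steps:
b = -8/7 ≈ -1.1429
S = 16/7 (S = -2*(-8/7) = 16/7 ≈ 2.2857)
E(O) = 4/(16/7 + O) (E(O) = 4/(O + 16/7) = 4/(16/7 + O))
C(4, 2)*(17 + E(-5 - 1*0)) = 0*(17 + 28/(16 + 7*(-5 - 1*0))) = 0*(17 + 28/(16 + 7*(-5 + 0))) = 0*(17 + 28/(16 + 7*(-5))) = 0*(17 + 28/(16 - 35)) = 0*(17 + 28/(-19)) = 0*(17 + 28*(-1/19)) = 0*(17 - 28/19) = 0*(295/19) = 0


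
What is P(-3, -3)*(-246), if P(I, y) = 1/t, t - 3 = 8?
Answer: -246/11 ≈ -22.364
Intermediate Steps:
t = 11 (t = 3 + 8 = 11)
P(I, y) = 1/11
P(-3, -3)*(-246) = (1/11)*(-246) = -246/11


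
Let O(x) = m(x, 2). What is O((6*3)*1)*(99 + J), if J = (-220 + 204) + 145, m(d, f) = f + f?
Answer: 912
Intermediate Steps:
m(d, f) = 2*f
J = 129 (J = -16 + 145 = 129)
O(x) = 4 (O(x) = 2*2 = 4)
O((6*3)*1)*(99 + J) = 4*(99 + 129) = 4*228 = 912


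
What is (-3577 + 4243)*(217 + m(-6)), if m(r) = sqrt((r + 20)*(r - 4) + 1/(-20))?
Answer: 144522 + 333*I*sqrt(14005)/5 ≈ 1.4452e+5 + 7881.6*I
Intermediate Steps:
m(r) = sqrt(-1/20 + (-4 + r)*(20 + r)) (m(r) = sqrt((20 + r)*(-4 + r) - 1/20) = sqrt((-4 + r)*(20 + r) - 1/20) = sqrt(-1/20 + (-4 + r)*(20 + r)))
(-3577 + 4243)*(217 + m(-6)) = (-3577 + 4243)*(217 + sqrt(-8005 + 100*(-6)**2 + 1600*(-6))/10) = 666*(217 + sqrt(-8005 + 100*36 - 9600)/10) = 666*(217 + sqrt(-8005 + 3600 - 9600)/10) = 666*(217 + sqrt(-14005)/10) = 666*(217 + (I*sqrt(14005))/10) = 666*(217 + I*sqrt(14005)/10) = 144522 + 333*I*sqrt(14005)/5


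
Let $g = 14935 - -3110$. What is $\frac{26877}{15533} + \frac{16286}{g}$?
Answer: $\frac{737965903}{280292985} \approx 2.6328$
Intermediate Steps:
$g = 18045$ ($g = 14935 + 3110 = 18045$)
$\frac{26877}{15533} + \frac{16286}{g} = \frac{26877}{15533} + \frac{16286}{18045} = \frac{737965903}{280292985}$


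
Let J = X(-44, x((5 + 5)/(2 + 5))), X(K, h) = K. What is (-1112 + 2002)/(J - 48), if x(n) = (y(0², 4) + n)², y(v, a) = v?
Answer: -445/46 ≈ -9.6739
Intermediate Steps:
x(n) = n² (x(n) = (0² + n)² = (0 + n)² = n²)
J = -44
(-1112 + 2002)/(J - 48) = (-1112 + 2002)/(-44 - 48) = 890/(-92) = 890*(-1/92) = -445/46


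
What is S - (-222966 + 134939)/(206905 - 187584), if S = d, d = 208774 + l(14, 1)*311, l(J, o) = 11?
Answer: 4099907622/19321 ≈ 2.1220e+5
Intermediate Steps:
d = 212195 (d = 208774 + 11*311 = 208774 + 3421 = 212195)
S = 212195
S - (-222966 + 134939)/(206905 - 187584) = 212195 - (-222966 + 134939)/(206905 - 187584) = 212195 - (-88027)/19321 = 212195 - 1*(-88027/19321) = 212195 + 88027/19321 = 4099907622/19321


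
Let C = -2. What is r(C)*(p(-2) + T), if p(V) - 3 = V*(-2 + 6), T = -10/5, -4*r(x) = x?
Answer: -7/2 ≈ -3.5000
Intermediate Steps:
r(x) = -x/4
T = -2 (T = -10*1/5 = -2)
p(V) = 3 + 4*V (p(V) = 3 + V*(-2 + 6) = 3 + V*4 = 3 + 4*V)
r(C)*(p(-2) + T) = (-1/4*(-2))*((3 + 4*(-2)) - 2) = ((3 - 8) - 2)/2 = (-5 - 2)/2 = (1/2)*(-7) = -7/2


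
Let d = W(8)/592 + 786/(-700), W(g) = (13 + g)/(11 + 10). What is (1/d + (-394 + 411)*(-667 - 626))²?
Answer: 6519150379465612249/13491519409 ≈ 4.8320e+8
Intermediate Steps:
W(g) = 13/21 + g/21 (W(g) = (13 + g)/21 = (13 + g)*(1/21) = 13/21 + g/21)
d = -116153/103600 (d = (13/21 + (1/21)*8)/592 + 786/(-700) = (13/21 + 8/21)*(1/592) + 786*(-1/700) = 1*(1/592) - 393/350 = 1/592 - 393/350 = -116153/103600 ≈ -1.1212)
(1/d + (-394 + 411)*(-667 - 626))² = (1/(-116153/103600) + (-394 + 411)*(-667 - 626))² = (-103600/116153 + 17*(-1293))² = (-103600/116153 - 21981)² = (-2553262693/116153)² = 6519150379465612249/13491519409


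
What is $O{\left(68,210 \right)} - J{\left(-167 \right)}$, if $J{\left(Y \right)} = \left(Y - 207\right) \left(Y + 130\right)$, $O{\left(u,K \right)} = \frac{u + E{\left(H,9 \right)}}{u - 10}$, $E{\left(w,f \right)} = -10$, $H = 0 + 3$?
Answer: $-13837$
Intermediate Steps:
$H = 3$
$O{\left(u,K \right)} = 1$ ($O{\left(u,K \right)} = \frac{u - 10}{u - 10} = \frac{-10 + u}{-10 + u} = 1$)
$J{\left(Y \right)} = \left(-207 + Y\right) \left(130 + Y\right)$
$O{\left(68,210 \right)} - J{\left(-167 \right)} = 1 - \left(-26910 + \left(-167\right)^{2} - -12859\right) = 1 - \left(-26910 + 27889 + 12859\right) = 1 - 13838 = -13837$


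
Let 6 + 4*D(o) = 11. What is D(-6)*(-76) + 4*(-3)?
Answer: -107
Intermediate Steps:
D(o) = 5/4 (D(o) = -3/2 + (1/4)*11 = -3/2 + 11/4 = 5/4)
D(-6)*(-76) + 4*(-3) = (5/4)*(-76) + 4*(-3) = -95 - 12 = -107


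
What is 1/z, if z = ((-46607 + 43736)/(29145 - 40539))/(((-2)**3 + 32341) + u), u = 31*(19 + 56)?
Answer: 43877028/319 ≈ 1.3755e+5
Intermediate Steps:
u = 2325 (u = 31*75 = 2325)
z = 319/43877028 (z = ((-46607 + 43736)/(29145 - 40539))/(((-2)**3 + 32341) + 2325) = (-2871/(-11394))/((-8 + 32341) + 2325) = (-2871*(-1/11394))/(32333 + 2325) = (319/1266)/34658 = (319/1266)*(1/34658) = 319/43877028 ≈ 7.2703e-6)
1/z = 1/(319/43877028) = 43877028/319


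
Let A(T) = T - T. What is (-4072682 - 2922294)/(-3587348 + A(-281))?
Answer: 1748744/896837 ≈ 1.9499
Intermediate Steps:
A(T) = 0
(-4072682 - 2922294)/(-3587348 + A(-281)) = (-4072682 - 2922294)/(-3587348 + 0) = -6994976/(-3587348) = -6994976*(-1/3587348) = 1748744/896837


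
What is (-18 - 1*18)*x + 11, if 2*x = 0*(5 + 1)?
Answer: 11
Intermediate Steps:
x = 0 (x = (0*(5 + 1))/2 = (0*6)/2 = (½)*0 = 0)
(-18 - 1*18)*x + 11 = (-18 - 1*18)*0 + 11 = (-18 - 18)*0 + 11 = -36*0 + 11 = 0 + 11 = 11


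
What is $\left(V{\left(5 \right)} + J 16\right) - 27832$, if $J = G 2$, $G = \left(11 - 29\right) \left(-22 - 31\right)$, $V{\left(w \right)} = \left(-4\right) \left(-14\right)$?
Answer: $2752$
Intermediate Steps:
$V{\left(w \right)} = 56$
$G = 954$ ($G = \left(-18\right) \left(-53\right) = 954$)
$J = 1908$ ($J = 954 \cdot 2 = 1908$)
$\left(V{\left(5 \right)} + J 16\right) - 27832 = \left(56 + 1908 \cdot 16\right) - 27832 = \left(56 + 30528\right) - 27832 = 30584 - 27832 = 2752$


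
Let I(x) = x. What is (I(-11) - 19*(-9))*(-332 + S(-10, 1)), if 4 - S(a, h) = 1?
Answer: -52640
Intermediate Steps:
S(a, h) = 3 (S(a, h) = 4 - 1*1 = 4 - 1 = 3)
(I(-11) - 19*(-9))*(-332 + S(-10, 1)) = (-11 - 19*(-9))*(-332 + 3) = (-11 + 171)*(-329) = 160*(-329) = -52640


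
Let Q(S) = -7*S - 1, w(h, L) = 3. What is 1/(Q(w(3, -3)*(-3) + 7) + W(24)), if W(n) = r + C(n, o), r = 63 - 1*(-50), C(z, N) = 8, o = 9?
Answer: 1/134 ≈ 0.0074627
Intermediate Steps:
r = 113 (r = 63 + 50 = 113)
W(n) = 121 (W(n) = 113 + 8 = 121)
Q(S) = -1 - 7*S
1/(Q(w(3, -3)*(-3) + 7) + W(24)) = 1/((-1 - 7*(3*(-3) + 7)) + 121) = 1/((-1 - 7*(-9 + 7)) + 121) = 1/((-1 - 7*(-2)) + 121) = 1/((-1 + 14) + 121) = 1/(13 + 121) = 1/134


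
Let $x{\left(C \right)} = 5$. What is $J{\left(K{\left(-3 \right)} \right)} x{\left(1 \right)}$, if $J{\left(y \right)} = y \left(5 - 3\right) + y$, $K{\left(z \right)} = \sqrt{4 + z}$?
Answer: $15$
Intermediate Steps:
$J{\left(y \right)} = 3 y$ ($J{\left(y \right)} = y 2 + y = 2 y + y = 3 y$)
$J{\left(K{\left(-3 \right)} \right)} x{\left(1 \right)} = 3 \sqrt{4 - 3} \cdot 5 = 3 \sqrt{1} \cdot 5 = 3 \cdot 1 \cdot 5 = 3 \cdot 5 = 15$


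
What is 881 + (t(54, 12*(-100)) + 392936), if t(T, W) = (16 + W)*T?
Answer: 329881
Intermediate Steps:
t(T, W) = T*(16 + W)
881 + (t(54, 12*(-100)) + 392936) = 881 + (54*(16 + 12*(-100)) + 392936) = 881 + (54*(16 - 1200) + 392936) = 881 + (54*(-1184) + 392936) = 881 + (-63936 + 392936) = 881 + 329000 = 329881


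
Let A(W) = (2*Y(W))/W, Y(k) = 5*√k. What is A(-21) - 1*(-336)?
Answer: 336 - 10*I*√21/21 ≈ 336.0 - 2.1822*I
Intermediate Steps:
A(W) = 10/√W (A(W) = (2*(5*√W))/W = (10*√W)/W = 10/√W)
A(-21) - 1*(-336) = 10/√(-21) - 1*(-336) = 10*(-I*√21/21) + 336 = -10*I*√21/21 + 336 = 336 - 10*I*√21/21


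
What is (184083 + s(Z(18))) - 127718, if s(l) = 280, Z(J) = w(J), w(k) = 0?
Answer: 56645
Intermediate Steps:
Z(J) = 0
(184083 + s(Z(18))) - 127718 = (184083 + 280) - 127718 = 184363 - 127718 = 56645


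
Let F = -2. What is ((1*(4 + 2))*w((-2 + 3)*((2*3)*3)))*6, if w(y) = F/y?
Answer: -4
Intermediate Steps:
w(y) = -2/y
((1*(4 + 2))*w((-2 + 3)*((2*3)*3)))*6 = ((1*(4 + 2))*(-2*1/(18*(-2 + 3))))*6 = ((1*6)*(-2/(1*(6*3))))*6 = (6*(-2/(1*18)))*6 = (6*(-2/18))*6 = (6*(-2*1/18))*6 = (6*(-1/9))*6 = -2/3*6 = -4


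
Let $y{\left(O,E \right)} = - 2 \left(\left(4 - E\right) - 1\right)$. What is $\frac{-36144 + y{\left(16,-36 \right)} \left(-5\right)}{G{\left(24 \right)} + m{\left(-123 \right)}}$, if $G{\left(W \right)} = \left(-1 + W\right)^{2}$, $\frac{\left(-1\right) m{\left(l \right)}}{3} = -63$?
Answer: $- \frac{17877}{359} \approx -49.797$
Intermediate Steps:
$m{\left(l \right)} = 189$ ($m{\left(l \right)} = \left(-3\right) \left(-63\right) = 189$)
$y{\left(O,E \right)} = -6 + 2 E$ ($y{\left(O,E \right)} = - 2 \left(3 - E\right) = -6 + 2 E$)
$\frac{-36144 + y{\left(16,-36 \right)} \left(-5\right)}{G{\left(24 \right)} + m{\left(-123 \right)}} = \frac{-36144 + \left(-6 + 2 \left(-36\right)\right) \left(-5\right)}{\left(-1 + 24\right)^{2} + 189} = \frac{-36144 + \left(-6 - 72\right) \left(-5\right)}{23^{2} + 189} = \frac{-36144 - -390}{529 + 189} = \frac{-36144 + 390}{718} = \left(-35754\right) \frac{1}{718} = - \frac{17877}{359}$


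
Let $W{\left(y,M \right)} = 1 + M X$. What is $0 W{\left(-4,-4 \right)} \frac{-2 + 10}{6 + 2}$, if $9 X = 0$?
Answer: $0$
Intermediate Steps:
$X = 0$ ($X = \frac{1}{9} \cdot 0 = 0$)
$W{\left(y,M \right)} = 1$ ($W{\left(y,M \right)} = 1 + M 0 = 1 + 0 = 1$)
$0 W{\left(-4,-4 \right)} \frac{-2 + 10}{6 + 2} = 0 \cdot 1 \frac{-2 + 10}{6 + 2} = 0 \cdot \frac{8}{8} = 0 \cdot 8 \cdot \frac{1}{8} = 0 \cdot 1 = 0$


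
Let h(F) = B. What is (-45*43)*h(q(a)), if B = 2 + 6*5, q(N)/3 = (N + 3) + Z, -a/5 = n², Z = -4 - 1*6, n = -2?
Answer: -61920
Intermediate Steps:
Z = -10 (Z = -4 - 6 = -10)
a = -20 (a = -5*(-2)² = -5*4 = -20)
q(N) = -21 + 3*N (q(N) = 3*((N + 3) - 10) = 3*((3 + N) - 10) = 3*(-7 + N) = -21 + 3*N)
B = 32 (B = 2 + 30 = 32)
h(F) = 32
(-45*43)*h(q(a)) = -45*43*32 = -1935*32 = -61920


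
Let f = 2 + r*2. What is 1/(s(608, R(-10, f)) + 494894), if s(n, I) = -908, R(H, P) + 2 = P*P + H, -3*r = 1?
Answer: 1/493986 ≈ 2.0243e-6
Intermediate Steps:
r = -1/3 (r = -1/3*1 = -1/3 ≈ -0.33333)
f = 4/3 (f = 2 - 1/3*2 = 2 - 2/3 = 4/3 ≈ 1.3333)
R(H, P) = -2 + H + P**2 (R(H, P) = -2 + (P*P + H) = -2 + (P**2 + H) = -2 + (H + P**2) = -2 + H + P**2)
1/(s(608, R(-10, f)) + 494894) = 1/(-908 + 494894) = 1/493986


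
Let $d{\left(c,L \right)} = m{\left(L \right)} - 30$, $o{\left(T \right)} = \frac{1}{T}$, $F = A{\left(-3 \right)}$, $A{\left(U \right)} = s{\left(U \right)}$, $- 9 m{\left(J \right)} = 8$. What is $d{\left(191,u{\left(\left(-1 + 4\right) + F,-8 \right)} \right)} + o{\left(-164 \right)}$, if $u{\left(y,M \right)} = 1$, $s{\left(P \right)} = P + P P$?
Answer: $- \frac{45601}{1476} \approx -30.895$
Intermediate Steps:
$m{\left(J \right)} = - \frac{8}{9}$ ($m{\left(J \right)} = \left(- \frac{1}{9}\right) 8 = - \frac{8}{9}$)
$s{\left(P \right)} = P + P^{2}$
$A{\left(U \right)} = U \left(1 + U\right)$
$F = 6$ ($F = - 3 \left(1 - 3\right) = \left(-3\right) \left(-2\right) = 6$)
$d{\left(c,L \right)} = - \frac{278}{9}$ ($d{\left(c,L \right)} = - \frac{8}{9} - 30 = - \frac{278}{9}$)
$d{\left(191,u{\left(\left(-1 + 4\right) + F,-8 \right)} \right)} + o{\left(-164 \right)} = - \frac{278}{9} + \frac{1}{-164} = - \frac{278}{9} - \frac{1}{164} = - \frac{45601}{1476}$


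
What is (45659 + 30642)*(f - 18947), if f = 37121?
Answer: 1386694374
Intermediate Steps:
(45659 + 30642)*(f - 18947) = (45659 + 30642)*(37121 - 18947) = 76301*18174 = 1386694374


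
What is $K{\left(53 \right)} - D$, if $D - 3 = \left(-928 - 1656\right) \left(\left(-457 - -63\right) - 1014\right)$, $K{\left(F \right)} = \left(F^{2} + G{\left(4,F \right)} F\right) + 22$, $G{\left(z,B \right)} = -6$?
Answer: $-3635762$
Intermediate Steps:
$K{\left(F \right)} = 22 + F^{2} - 6 F$ ($K{\left(F \right)} = \left(F^{2} - 6 F\right) + 22 = 22 + F^{2} - 6 F$)
$D = 3638275$ ($D = 3 + \left(-928 - 1656\right) \left(\left(-457 - -63\right) - 1014\right) = 3 - 2584 \left(\left(-457 + 63\right) - 1014\right) = 3 - 2584 \left(-394 - 1014\right) = 3 - -3638272 = 3 + 3638272 = 3638275$)
$K{\left(53 \right)} - D = \left(22 + 53^{2} - 318\right) - 3638275 = \left(22 + 2809 - 318\right) - 3638275 = 2513 - 3638275 = -3635762$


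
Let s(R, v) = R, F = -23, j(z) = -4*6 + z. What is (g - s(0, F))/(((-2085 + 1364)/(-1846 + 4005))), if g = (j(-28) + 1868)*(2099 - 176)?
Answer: -7539590712/721 ≈ -1.0457e+7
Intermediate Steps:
j(z) = -24 + z
g = 3492168 (g = ((-24 - 28) + 1868)*(2099 - 176) = (-52 + 1868)*1923 = 1816*1923 = 3492168)
(g - s(0, F))/(((-2085 + 1364)/(-1846 + 4005))) = (3492168 - 1*0)/(((-2085 + 1364)/(-1846 + 4005))) = (3492168 + 0)/((-721/2159)) = 3492168/((-721*1/2159)) = 3492168/(-721/2159) = 3492168*(-2159/721) = -7539590712/721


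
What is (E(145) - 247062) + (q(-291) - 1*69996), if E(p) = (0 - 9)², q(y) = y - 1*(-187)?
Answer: -317081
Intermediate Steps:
q(y) = 187 + y (q(y) = y + 187 = 187 + y)
E(p) = 81 (E(p) = (-9)² = 81)
(E(145) - 247062) + (q(-291) - 1*69996) = (81 - 247062) + ((187 - 291) - 1*69996) = -246981 + (-104 - 69996) = -246981 - 70100 = -317081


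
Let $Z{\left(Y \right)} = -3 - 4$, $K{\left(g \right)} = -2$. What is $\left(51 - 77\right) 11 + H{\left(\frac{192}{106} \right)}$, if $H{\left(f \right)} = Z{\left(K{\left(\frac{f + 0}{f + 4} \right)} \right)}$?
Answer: $-293$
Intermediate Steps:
$Z{\left(Y \right)} = -7$ ($Z{\left(Y \right)} = -3 - 4 = -7$)
$H{\left(f \right)} = -7$
$\left(51 - 77\right) 11 + H{\left(\frac{192}{106} \right)} = \left(51 - 77\right) 11 - 7 = \left(-26\right) 11 - 7 = -286 - 7 = -293$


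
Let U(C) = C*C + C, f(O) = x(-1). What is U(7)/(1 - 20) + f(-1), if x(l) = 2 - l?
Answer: 1/19 ≈ 0.052632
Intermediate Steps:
f(O) = 3 (f(O) = 2 - 1*(-1) = 2 + 1 = 3)
U(C) = C + C² (U(C) = C² + C = C + C²)
U(7)/(1 - 20) + f(-1) = (7*(1 + 7))/(1 - 20) + 3 = (7*8)/(-19) + 3 = -1/19*56 + 3 = -56/19 + 3 = 1/19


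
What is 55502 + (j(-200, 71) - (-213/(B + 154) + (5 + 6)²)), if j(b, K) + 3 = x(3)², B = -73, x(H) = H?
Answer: 1495520/27 ≈ 55390.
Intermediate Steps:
j(b, K) = 6 (j(b, K) = -3 + 3² = -3 + 9 = 6)
55502 + (j(-200, 71) - (-213/(B + 154) + (5 + 6)²)) = 55502 + (6 - (-213/(-73 + 154) + (5 + 6)²)) = 55502 + (6 - (-213/81 + 11²)) = 55502 + (6 - ((1/81)*(-213) + 121)) = 55502 + (6 - (-71/27 + 121)) = 55502 + (6 - 1*3196/27) = 55502 + (6 - 3196/27) = 55502 - 3034/27 = 1495520/27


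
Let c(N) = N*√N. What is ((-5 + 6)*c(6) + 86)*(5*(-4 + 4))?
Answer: 0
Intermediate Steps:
c(N) = N^(3/2)
((-5 + 6)*c(6) + 86)*(5*(-4 + 4)) = ((-5 + 6)*6^(3/2) + 86)*(5*(-4 + 4)) = (1*(6*√6) + 86)*(5*0) = (6*√6 + 86)*0 = (86 + 6*√6)*0 = 0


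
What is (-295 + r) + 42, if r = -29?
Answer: -282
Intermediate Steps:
(-295 + r) + 42 = (-295 - 29) + 42 = -324 + 42 = -282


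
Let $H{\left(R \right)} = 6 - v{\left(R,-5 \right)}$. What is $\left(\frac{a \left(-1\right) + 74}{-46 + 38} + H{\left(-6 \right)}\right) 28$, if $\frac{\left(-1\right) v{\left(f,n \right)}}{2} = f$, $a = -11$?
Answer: $- \frac{931}{2} \approx -465.5$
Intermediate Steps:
$v{\left(f,n \right)} = - 2 f$
$H{\left(R \right)} = 6 + 2 R$ ($H{\left(R \right)} = 6 - - 2 R = 6 + 2 R$)
$\left(\frac{a \left(-1\right) + 74}{-46 + 38} + H{\left(-6 \right)}\right) 28 = \left(\frac{\left(-11\right) \left(-1\right) + 74}{-46 + 38} + \left(6 + 2 \left(-6\right)\right)\right) 28 = \left(\frac{11 + 74}{-8} + \left(6 - 12\right)\right) 28 = \left(85 \left(- \frac{1}{8}\right) - 6\right) 28 = \left(- \frac{85}{8} - 6\right) 28 = \left(- \frac{133}{8}\right) 28 = - \frac{931}{2}$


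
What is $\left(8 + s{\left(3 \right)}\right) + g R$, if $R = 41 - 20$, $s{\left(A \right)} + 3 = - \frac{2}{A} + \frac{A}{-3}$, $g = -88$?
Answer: $- \frac{5534}{3} \approx -1844.7$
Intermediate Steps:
$s{\left(A \right)} = -3 - \frac{2}{A} - \frac{A}{3}$ ($s{\left(A \right)} = -3 + \left(- \frac{2}{A} + \frac{A}{-3}\right) = -3 + \left(- \frac{2}{A} + A \left(- \frac{1}{3}\right)\right) = -3 - \left(\frac{2}{A} + \frac{A}{3}\right) = -3 - \frac{2}{A} - \frac{A}{3}$)
$R = 21$
$\left(8 + s{\left(3 \right)}\right) + g R = \left(8 - \left(4 + \frac{2}{3}\right)\right) - 1848 = \left(8 - \frac{14}{3}\right) - 1848 = \frac{10}{3} - 1848 = - \frac{5534}{3}$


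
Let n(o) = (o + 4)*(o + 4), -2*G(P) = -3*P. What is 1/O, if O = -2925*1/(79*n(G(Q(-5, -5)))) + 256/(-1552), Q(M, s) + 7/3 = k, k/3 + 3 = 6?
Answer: -1501948/531469 ≈ -2.8260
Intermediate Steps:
k = 9 (k = -9 + 3*6 = -9 + 18 = 9)
Q(M, s) = 20/3 (Q(M, s) = -7/3 + 9 = 20/3)
G(P) = 3*P/2 (G(P) = -(-3)*P/2 = 3*P/2)
n(o) = (4 + o)² (n(o) = (4 + o)*(4 + o) = (4 + o)²)
O = -531469/1501948 (O = -2925*1/(79*(4 + (3/2)*(20/3))²) + 256/(-1552) = -2925*1/(79*(4 + 10)²) + 256*(-1/1552) = -2925/(14²*79) - 16/97 = -2925/(196*79) - 16/97 = -2925/15484 - 16/97 = -531469/1501948 ≈ -0.35385)
1/O = 1/(-531469/1501948) = -1501948/531469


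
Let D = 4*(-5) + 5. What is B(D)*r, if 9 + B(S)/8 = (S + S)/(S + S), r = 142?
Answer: -9088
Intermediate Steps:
D = -15 (D = -20 + 5 = -15)
B(S) = -64 (B(S) = -72 + 8*((S + S)/(S + S)) = -72 + 8*((2*S)/((2*S))) = -72 + 8*((2*S)*(1/(2*S))) = -72 + 8*1 = -72 + 8 = -64)
B(D)*r = -64*142 = -9088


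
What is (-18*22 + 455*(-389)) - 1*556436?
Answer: -733827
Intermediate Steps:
(-18*22 + 455*(-389)) - 1*556436 = (-396 - 176995) - 556436 = -177391 - 556436 = -733827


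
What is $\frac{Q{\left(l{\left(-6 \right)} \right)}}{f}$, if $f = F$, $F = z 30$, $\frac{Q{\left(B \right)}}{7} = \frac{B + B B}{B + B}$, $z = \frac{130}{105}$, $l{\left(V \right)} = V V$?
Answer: $\frac{1813}{520} \approx 3.4865$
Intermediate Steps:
$l{\left(V \right)} = V^{2}$
$z = \frac{26}{21}$ ($z = 130 \cdot \frac{1}{105} = \frac{26}{21} \approx 1.2381$)
$Q{\left(B \right)} = \frac{7 \left(B + B^{2}\right)}{2 B}$ ($Q{\left(B \right)} = 7 \frac{B + B B}{B + B} = 7 \frac{B + B^{2}}{2 B} = \frac{7 \left(B + B^{2}\right)}{2 B}$)
$F = \frac{260}{7}$ ($F = \frac{26}{21} \cdot 30 = \frac{260}{7} \approx 37.143$)
$f = \frac{260}{7} \approx 37.143$
$\frac{Q{\left(l{\left(-6 \right)} \right)}}{f} = \frac{\frac{7}{2} + \frac{7 \left(-6\right)^{2}}{2}}{\frac{260}{7}} = \left(\frac{7}{2} + \frac{7}{2} \cdot 36\right) \frac{7}{260} = \left(\frac{7}{2} + 126\right) \frac{7}{260} = \frac{259}{2} \cdot \frac{7}{260} = \frac{1813}{520}$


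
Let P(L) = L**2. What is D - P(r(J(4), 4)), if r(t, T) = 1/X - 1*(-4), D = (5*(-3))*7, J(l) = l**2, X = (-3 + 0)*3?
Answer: -9730/81 ≈ -120.12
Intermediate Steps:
X = -9 (X = -3*3 = -9)
D = -105 (D = -15*7 = -105)
r(t, T) = 35/9 (r(t, T) = 1/(-9) - 1*(-4) = -1/9 + 4 = 35/9)
D - P(r(J(4), 4)) = -105 - (35/9)**2 = -105 - 1*1225/81 = -105 - 1225/81 = -9730/81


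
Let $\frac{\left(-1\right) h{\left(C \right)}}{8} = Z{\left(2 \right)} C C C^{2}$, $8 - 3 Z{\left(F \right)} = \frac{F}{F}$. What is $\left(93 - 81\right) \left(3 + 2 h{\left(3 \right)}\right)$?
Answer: $-36252$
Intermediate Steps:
$Z{\left(F \right)} = \frac{7}{3}$ ($Z{\left(F \right)} = \frac{8}{3} - \frac{F \frac{1}{F}}{3} = \frac{8}{3} - \frac{1}{3} = \frac{7}{3}$)
$h{\left(C \right)} = - \frac{56 C^{4}}{3}$ ($h{\left(C \right)} = - 8 \frac{7 C}{3} C C^{2} = - 8 \frac{7 C}{3} C^{3} = - 8 \frac{7 C^{4}}{3} = - \frac{56 C^{4}}{3}$)
$\left(93 - 81\right) \left(3 + 2 h{\left(3 \right)}\right) = \left(93 - 81\right) \left(3 + 2 \left(- \frac{56 \cdot 3^{4}}{3}\right)\right) = 12 \left(3 + 2 \left(\left(- \frac{56}{3}\right) 81\right)\right) = 12 \left(3 + 2 \left(-1512\right)\right) = 12 \left(3 - 3024\right) = 12 \left(-3021\right) = -36252$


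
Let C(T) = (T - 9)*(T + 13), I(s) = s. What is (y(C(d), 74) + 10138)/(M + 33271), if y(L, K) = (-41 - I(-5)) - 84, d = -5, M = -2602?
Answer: 10018/30669 ≈ 0.32665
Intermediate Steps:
C(T) = (-9 + T)*(13 + T)
y(L, K) = -120 (y(L, K) = (-41 - 1*(-5)) - 84 = (-41 + 5) - 84 = -36 - 84 = -120)
(y(C(d), 74) + 10138)/(M + 33271) = (-120 + 10138)/(-2602 + 33271) = 10018/30669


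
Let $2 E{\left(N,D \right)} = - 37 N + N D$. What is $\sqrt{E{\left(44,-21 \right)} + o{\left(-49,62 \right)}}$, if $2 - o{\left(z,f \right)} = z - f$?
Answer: $i \sqrt{1163} \approx 34.103 i$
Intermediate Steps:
$o{\left(z,f \right)} = 2 + f - z$ ($o{\left(z,f \right)} = 2 - \left(z - f\right) = 2 + \left(f - z\right) = 2 + f - z$)
$E{\left(N,D \right)} = - \frac{37 N}{2} + \frac{D N}{2}$ ($E{\left(N,D \right)} = \frac{- 37 N + N D}{2} = \frac{- 37 N + D N}{2} = - \frac{37 N}{2} + \frac{D N}{2}$)
$\sqrt{E{\left(44,-21 \right)} + o{\left(-49,62 \right)}} = \sqrt{\frac{1}{2} \cdot 44 \left(-37 - 21\right) + \left(2 + 62 - -49\right)} = \sqrt{\frac{1}{2} \cdot 44 \left(-58\right) + \left(2 + 62 + 49\right)} = \sqrt{-1276 + 113} = \sqrt{-1163} = i \sqrt{1163}$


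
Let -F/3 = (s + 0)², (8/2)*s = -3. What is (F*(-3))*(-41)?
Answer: -3321/16 ≈ -207.56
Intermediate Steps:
s = -¾ (s = (¼)*(-3) = -¾ ≈ -0.75000)
F = -27/16 (F = -3*(-¾ + 0)² = -3*(-¾)² = -3*9/16 = -27/16 ≈ -1.6875)
(F*(-3))*(-41) = -27/16*(-3)*(-41) = (81/16)*(-41) = -3321/16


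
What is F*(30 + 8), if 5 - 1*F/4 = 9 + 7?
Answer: -1672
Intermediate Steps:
F = -44 (F = 20 - 4*(9 + 7) = 20 - 4*16 = 20 - 64 = -44)
F*(30 + 8) = -44*(30 + 8) = -44*38 = -1672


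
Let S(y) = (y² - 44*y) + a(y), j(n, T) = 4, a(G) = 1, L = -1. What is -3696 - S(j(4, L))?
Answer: -3537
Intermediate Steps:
S(y) = 1 + y² - 44*y (S(y) = (y² - 44*y) + 1 = 1 + y² - 44*y)
-3696 - S(j(4, L)) = -3696 - (1 + 4² - 44*4) = -3696 - (1 + 16 - 176) = -3696 - 1*(-159) = -3696 + 159 = -3537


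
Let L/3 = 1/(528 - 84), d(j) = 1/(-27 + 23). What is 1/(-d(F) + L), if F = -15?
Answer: 74/19 ≈ 3.8947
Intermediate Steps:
d(j) = -¼ (d(j) = 1/(-4) = -¼)
L = 1/148 (L = 3/(528 - 84) = 3/444 = 3*(1/444) = 1/148 ≈ 0.0067568)
1/(-d(F) + L) = 1/(-1*(-¼) + 1/148) = 1/(¼ + 1/148) = 1/(19/74) = 74/19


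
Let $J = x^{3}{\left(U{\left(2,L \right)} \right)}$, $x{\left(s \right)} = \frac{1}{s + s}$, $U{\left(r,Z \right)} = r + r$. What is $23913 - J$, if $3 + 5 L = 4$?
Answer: $\frac{12243455}{512} \approx 23913.0$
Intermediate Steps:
$L = \frac{1}{5}$ ($L = - \frac{3}{5} + \frac{1}{5} \cdot 4 = - \frac{3}{5} + \frac{4}{5} = \frac{1}{5} \approx 0.2$)
$U{\left(r,Z \right)} = 2 r$
$x{\left(s \right)} = \frac{1}{2 s}$
$J = \frac{1}{512}$ ($J = \left(\frac{1}{2 \cdot 2 \cdot 2}\right)^{3} = \left(\frac{1}{2 \cdot 4}\right)^{3} = \left(\frac{1}{2} \cdot \frac{1}{4}\right)^{3} = \left(\frac{1}{8}\right)^{3} = \frac{1}{512} \approx 0.0019531$)
$23913 - J = 23913 - \frac{1}{512} = \frac{12243455}{512}$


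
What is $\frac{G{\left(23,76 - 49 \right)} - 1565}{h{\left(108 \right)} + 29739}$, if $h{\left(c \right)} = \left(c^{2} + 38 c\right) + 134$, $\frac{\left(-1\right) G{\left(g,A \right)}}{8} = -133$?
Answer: $- \frac{501}{45641} \approx -0.010977$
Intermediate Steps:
$G{\left(g,A \right)} = 1064$ ($G{\left(g,A \right)} = \left(-8\right) \left(-133\right) = 1064$)
$h{\left(c \right)} = 134 + c^{2} + 38 c$
$\frac{G{\left(23,76 - 49 \right)} - 1565}{h{\left(108 \right)} + 29739} = \frac{1064 - 1565}{\left(134 + 108^{2} + 38 \cdot 108\right) + 29739} = - \frac{501}{\left(134 + 11664 + 4104\right) + 29739} = - \frac{501}{15902 + 29739} = - \frac{501}{45641}$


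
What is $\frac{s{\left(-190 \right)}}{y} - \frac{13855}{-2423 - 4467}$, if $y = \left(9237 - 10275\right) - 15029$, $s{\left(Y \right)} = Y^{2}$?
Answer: $- \frac{5224143}{22140326} \approx -0.23596$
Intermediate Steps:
$y = -16067$ ($y = -1038 - 15029 = -16067$)
$\frac{s{\left(-190 \right)}}{y} - \frac{13855}{-2423 - 4467} = \frac{\left(-190\right)^{2}}{-16067} - \frac{13855}{-2423 - 4467} = 36100 \left(- \frac{1}{16067}\right) - \frac{13855}{-2423 - 4467} = - \frac{36100}{16067} - \frac{13855}{-6890} = - \frac{36100}{16067} - - \frac{2771}{1378} = - \frac{36100}{16067} + \frac{2771}{1378} = - \frac{5224143}{22140326}$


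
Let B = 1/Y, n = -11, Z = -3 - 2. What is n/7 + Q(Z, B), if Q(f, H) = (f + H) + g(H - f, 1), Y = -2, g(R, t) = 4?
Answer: -43/14 ≈ -3.0714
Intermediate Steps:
Z = -5
B = -½ (B = 1/(-2) = -½ ≈ -0.50000)
Q(f, H) = 4 + H + f (Q(f, H) = (f + H) + 4 = (H + f) + 4 = 4 + H + f)
n/7 + Q(Z, B) = -11/7 + (4 - ½ - 5) = -11*⅐ - 3/2 = -11/7 - 3/2 = -43/14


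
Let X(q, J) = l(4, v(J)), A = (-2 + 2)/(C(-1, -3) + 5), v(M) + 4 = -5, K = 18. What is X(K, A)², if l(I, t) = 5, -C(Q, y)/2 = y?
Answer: 25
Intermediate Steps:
C(Q, y) = -2*y
v(M) = -9 (v(M) = -4 - 5 = -9)
A = 0 (A = (-2 + 2)/(-2*(-3) + 5) = 0/(6 + 5) = 0/11 = 0*(1/11) = 0)
X(q, J) = 5
X(K, A)² = 5² = 25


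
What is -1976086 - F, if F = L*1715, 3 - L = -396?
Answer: -2660371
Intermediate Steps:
L = 399 (L = 3 - 1*(-396) = 3 + 396 = 399)
F = 684285 (F = 399*1715 = 684285)
-1976086 - F = -1976086 - 1*684285 = -1976086 - 684285 = -2660371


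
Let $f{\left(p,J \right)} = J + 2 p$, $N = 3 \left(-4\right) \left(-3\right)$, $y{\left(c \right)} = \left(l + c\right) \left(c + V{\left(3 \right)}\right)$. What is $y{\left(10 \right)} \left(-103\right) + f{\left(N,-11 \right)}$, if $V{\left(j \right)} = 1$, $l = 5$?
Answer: $-16934$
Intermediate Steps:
$y{\left(c \right)} = \left(1 + c\right) \left(5 + c\right)$ ($y{\left(c \right)} = \left(5 + c\right) \left(c + 1\right) = \left(5 + c\right) \left(1 + c\right) = \left(1 + c\right) \left(5 + c\right)$)
$N = 36$ ($N = \left(-12\right) \left(-3\right) = 36$)
$y{\left(10 \right)} \left(-103\right) + f{\left(N,-11 \right)} = \left(5 + 10^{2} + 6 \cdot 10\right) \left(-103\right) + \left(-11 + 2 \cdot 36\right) = \left(5 + 100 + 60\right) \left(-103\right) + \left(-11 + 72\right) = 165 \left(-103\right) + 61 = -16995 + 61 = -16934$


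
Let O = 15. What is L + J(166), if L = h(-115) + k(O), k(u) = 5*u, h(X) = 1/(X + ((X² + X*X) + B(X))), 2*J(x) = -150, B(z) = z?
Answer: 1/26220 ≈ 3.8139e-5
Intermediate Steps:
J(x) = -75 (J(x) = (½)*(-150) = -75)
h(X) = 1/(2*X + 2*X²) (h(X) = 1/(X + ((X² + X*X) + X)) = 1/(X + ((X² + X²) + X)) = 1/(X + (2*X² + X)) = 1/(X + (X + 2*X²)) = 1/(2*X + 2*X²))
L = 1966501/26220 (L = (½)/(-115*(1 - 115)) + 5*15 = (½)*(-1/115)/(-114) + 75 = (½)*(-1/115)*(-1/114) + 75 = 1/26220 + 75 = 1966501/26220 ≈ 75.000)
L + J(166) = 1966501/26220 - 75 = 1/26220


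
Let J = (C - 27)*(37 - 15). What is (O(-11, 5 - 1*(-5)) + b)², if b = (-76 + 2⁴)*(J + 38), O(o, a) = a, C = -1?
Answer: 1203396100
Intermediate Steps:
J = -616 (J = (-1 - 27)*(37 - 15) = -28*22 = -616)
b = 34680 (b = (-76 + 2⁴)*(-616 + 38) = (-76 + 16)*(-578) = -60*(-578) = 34680)
(O(-11, 5 - 1*(-5)) + b)² = ((5 - 1*(-5)) + 34680)² = ((5 + 5) + 34680)² = (10 + 34680)² = 34690² = 1203396100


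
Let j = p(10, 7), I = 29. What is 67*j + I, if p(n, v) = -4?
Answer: -239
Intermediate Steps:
j = -4
67*j + I = 67*(-4) + 29 = -268 + 29 = -239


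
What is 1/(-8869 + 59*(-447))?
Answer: -1/35242 ≈ -2.8375e-5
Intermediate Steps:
1/(-8869 + 59*(-447)) = 1/(-8869 - 26373) = 1/(-35242) = -1/35242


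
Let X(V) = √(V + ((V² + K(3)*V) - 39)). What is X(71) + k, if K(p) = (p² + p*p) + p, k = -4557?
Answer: -4557 + 2*√1641 ≈ -4476.0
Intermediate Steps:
K(p) = p + 2*p² (K(p) = (p² + p²) + p = 2*p² + p = p + 2*p²)
X(V) = √(-39 + V² + 22*V) (X(V) = √(V + ((V² + (3*(1 + 2*3))*V) - 39)) = √(V + ((V² + (3*(1 + 6))*V) - 39)) = √(V + ((V² + (3*7)*V) - 39)) = √(V + ((V² + 21*V) - 39)) = √(V + (-39 + V² + 21*V)) = √(-39 + V² + 22*V))
X(71) + k = √(-39 + 71² + 22*71) - 4557 = √(-39 + 5041 + 1562) - 4557 = √6564 - 4557 = 2*√1641 - 4557 = -4557 + 2*√1641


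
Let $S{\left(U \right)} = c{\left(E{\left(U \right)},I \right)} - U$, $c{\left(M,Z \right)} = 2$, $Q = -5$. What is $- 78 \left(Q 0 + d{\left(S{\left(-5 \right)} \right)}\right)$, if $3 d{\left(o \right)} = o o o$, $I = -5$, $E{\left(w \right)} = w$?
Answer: $-8918$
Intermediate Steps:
$S{\left(U \right)} = 2 - U$
$d{\left(o \right)} = \frac{o^{3}}{3}$ ($d{\left(o \right)} = \frac{o o o}{3} = \frac{o^{2} o}{3} = \frac{o^{3}}{3}$)
$- 78 \left(Q 0 + d{\left(S{\left(-5 \right)} \right)}\right) = - 78 \left(\left(-5\right) 0 + \frac{\left(2 - -5\right)^{3}}{3}\right) = - 78 \left(0 + \frac{\left(2 + 5\right)^{3}}{3}\right) = - 78 \left(0 + \frac{7^{3}}{3}\right) = - 78 \left(0 + \frac{1}{3} \cdot 343\right) = - 78 \left(0 + \frac{343}{3}\right) = \left(-78\right) \frac{343}{3} = -8918$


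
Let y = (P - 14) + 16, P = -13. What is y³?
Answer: -1331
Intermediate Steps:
y = -11 (y = (-13 - 14) + 16 = -27 + 16 = -11)
y³ = (-11)³ = -1331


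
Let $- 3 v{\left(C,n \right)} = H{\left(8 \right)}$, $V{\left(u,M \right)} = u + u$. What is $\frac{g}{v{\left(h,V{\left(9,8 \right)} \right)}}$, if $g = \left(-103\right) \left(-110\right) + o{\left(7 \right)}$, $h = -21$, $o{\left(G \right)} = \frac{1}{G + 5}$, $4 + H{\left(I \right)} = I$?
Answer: $- \frac{135961}{16} \approx -8497.6$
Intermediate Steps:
$V{\left(u,M \right)} = 2 u$
$H{\left(I \right)} = -4 + I$
$o{\left(G \right)} = \frac{1}{5 + G}$
$v{\left(C,n \right)} = - \frac{4}{3}$ ($v{\left(C,n \right)} = - \frac{-4 + 8}{3} = \left(- \frac{1}{3}\right) 4 = - \frac{4}{3}$)
$g = \frac{135961}{12}$ ($g = \left(-103\right) \left(-110\right) + \frac{1}{5 + 7} = 11330 + \frac{1}{12} = \frac{135961}{12} \approx 11330.0$)
$\frac{g}{v{\left(h,V{\left(9,8 \right)} \right)}} = \frac{135961}{12 \left(- \frac{4}{3}\right)} = \frac{135961}{12} \left(- \frac{3}{4}\right) = - \frac{135961}{16}$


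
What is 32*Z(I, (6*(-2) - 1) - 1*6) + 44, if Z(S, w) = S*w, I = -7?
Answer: 4300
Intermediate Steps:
32*Z(I, (6*(-2) - 1) - 1*6) + 44 = 32*(-7*((6*(-2) - 1) - 1*6)) + 44 = 32*(-7*((-12 - 1) - 6)) + 44 = 32*(-7*(-13 - 6)) + 44 = 32*(-7*(-19)) + 44 = 32*133 + 44 = 4256 + 44 = 4300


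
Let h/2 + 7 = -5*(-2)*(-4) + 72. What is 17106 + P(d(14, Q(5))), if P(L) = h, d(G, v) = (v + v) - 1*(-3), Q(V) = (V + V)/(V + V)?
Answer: 17156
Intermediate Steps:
Q(V) = 1 (Q(V) = (2*V)/((2*V)) = (2*V)*(1/(2*V)) = 1)
h = 50 (h = -14 + 2*(-5*(-2)*(-4) + 72) = -14 + 2*(10*(-4) + 72) = -14 + 2*(-40 + 72) = -14 + 2*32 = -14 + 64 = 50)
d(G, v) = 3 + 2*v (d(G, v) = 2*v + 3 = 3 + 2*v)
P(L) = 50
17106 + P(d(14, Q(5))) = 17106 + 50 = 17156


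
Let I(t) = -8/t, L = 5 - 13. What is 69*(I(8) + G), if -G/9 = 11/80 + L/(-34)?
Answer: -408687/1360 ≈ -300.50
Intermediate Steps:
L = -8
G = -4563/1360 (G = -9*(11/80 - 8/(-34)) = -9*(11*(1/80) - 8*(-1/34)) = -9*(11/80 + 4/17) = -9*507/1360 = -4563/1360 ≈ -3.3551)
69*(I(8) + G) = 69*(-8/8 - 4563/1360) = 69*(-8*⅛ - 4563/1360) = 69*(-1 - 4563/1360) = 69*(-5923/1360) = -408687/1360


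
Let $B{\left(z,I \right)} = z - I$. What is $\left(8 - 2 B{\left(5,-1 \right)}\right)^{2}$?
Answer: $16$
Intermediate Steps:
$\left(8 - 2 B{\left(5,-1 \right)}\right)^{2} = \left(8 - 2 \left(5 - -1\right)\right)^{2} = \left(8 - 2 \left(5 + 1\right)\right)^{2} = \left(8 - 12\right)^{2} = \left(-4\right)^{2} = 16$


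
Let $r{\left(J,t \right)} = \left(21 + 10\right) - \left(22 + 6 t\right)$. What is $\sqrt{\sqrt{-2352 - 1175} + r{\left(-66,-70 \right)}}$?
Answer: $\sqrt{429 + i \sqrt{3527}} \approx 20.762 + 1.4302 i$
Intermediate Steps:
$r{\left(J,t \right)} = 9 - 6 t$ ($r{\left(J,t \right)} = 31 - \left(22 + 6 t\right) = 9 - 6 t$)
$\sqrt{\sqrt{-2352 - 1175} + r{\left(-66,-70 \right)}} = \sqrt{\sqrt{-2352 - 1175} + \left(9 - -420\right)} = \sqrt{\sqrt{-3527} + \left(9 + 420\right)} = \sqrt{i \sqrt{3527} + 429} = \sqrt{429 + i \sqrt{3527}}$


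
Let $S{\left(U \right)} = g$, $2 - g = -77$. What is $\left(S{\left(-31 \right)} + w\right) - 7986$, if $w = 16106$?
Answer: $8199$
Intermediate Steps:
$g = 79$ ($g = 2 - -77 = 2 + 77 = 79$)
$S{\left(U \right)} = 79$
$\left(S{\left(-31 \right)} + w\right) - 7986 = \left(79 + 16106\right) - 7986 = 16185 - 7986 = 8199$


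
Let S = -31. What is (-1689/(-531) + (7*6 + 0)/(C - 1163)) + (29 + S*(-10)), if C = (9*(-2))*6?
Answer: 76971952/224967 ≈ 342.15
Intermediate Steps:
C = -108 (C = -18*6 = -108)
(-1689/(-531) + (7*6 + 0)/(C - 1163)) + (29 + S*(-10)) = (-1689/(-531) + (7*6 + 0)/(-108 - 1163)) + (29 - 31*(-10)) = (-1689*(-1/531) + (42 + 0)/(-1271)) + (29 + 310) = (563/177 + 42*(-1/1271)) + 339 = (563/177 - 42/1271) + 339 = 708139/224967 + 339 = 76971952/224967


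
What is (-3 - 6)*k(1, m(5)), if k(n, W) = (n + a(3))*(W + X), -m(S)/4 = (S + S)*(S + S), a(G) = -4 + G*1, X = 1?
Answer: 0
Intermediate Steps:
a(G) = -4 + G
m(S) = -16*S² (m(S) = -4*(S + S)*(S + S) = -4*2*S*2*S = -16*S²)
k(n, W) = (1 + W)*(-1 + n) (k(n, W) = (n + (-4 + 3))*(W + 1) = (n - 1)*(1 + W) = (-1 + n)*(1 + W) = (1 + W)*(-1 + n))
(-3 - 6)*k(1, m(5)) = (-3 - 6)*(-1 + 1 - (-16)*5² - 16*5²*1) = -9*(-1 + 1 - (-16)*25 - 16*25*1) = -9*(-1 + 1 - 1*(-400) - 400*1) = -9*(-1 + 1 + 400 - 400) = -9*0 = 0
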